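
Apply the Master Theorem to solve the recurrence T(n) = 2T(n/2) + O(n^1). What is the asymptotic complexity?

Master Theorem for T(n) = 2T(n/2) + O(n^1):

a = 2, b = 2, c = 1
log_b(a) = log_2(2) = 1.0000

Case 2: c = 1 = log_2(2) = 1.0000
T(n) = O(n^1 log n) = O(n log n)

For T(n) = 2T(n/2) + O(n^1): log_2(2) = 1.0000. This is Case 2 of the Master Theorem (c = log_b(a), equal work at all levels), giving O(n log n).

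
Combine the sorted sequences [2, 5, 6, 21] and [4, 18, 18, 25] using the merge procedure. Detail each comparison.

Merging process:

Compare 2 vs 4: take 2 from left. Merged: [2]
Compare 5 vs 4: take 4 from right. Merged: [2, 4]
Compare 5 vs 18: take 5 from left. Merged: [2, 4, 5]
Compare 6 vs 18: take 6 from left. Merged: [2, 4, 5, 6]
Compare 21 vs 18: take 18 from right. Merged: [2, 4, 5, 6, 18]
Compare 21 vs 18: take 18 from right. Merged: [2, 4, 5, 6, 18, 18]
Compare 21 vs 25: take 21 from left. Merged: [2, 4, 5, 6, 18, 18, 21]
Append remaining from right: [25]. Merged: [2, 4, 5, 6, 18, 18, 21, 25]

Final merged array: [2, 4, 5, 6, 18, 18, 21, 25]
Total comparisons: 7

The merged array is [2, 4, 5, 6, 18, 18, 21, 25], requiring 7 comparisons. The merge step runs in O(n) time where n is the total number of elements.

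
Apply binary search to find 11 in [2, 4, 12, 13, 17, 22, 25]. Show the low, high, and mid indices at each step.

Binary search for 11 in [2, 4, 12, 13, 17, 22, 25]:

lo=0, hi=6, mid=3, arr[mid]=13 -> 13 > 11, search left half
lo=0, hi=2, mid=1, arr[mid]=4 -> 4 < 11, search right half
lo=2, hi=2, mid=2, arr[mid]=12 -> 12 > 11, search left half
lo=2 > hi=1, target 11 not found

Binary search determines that 11 is not in the array after 3 comparisons. The search space was exhausted without finding the target.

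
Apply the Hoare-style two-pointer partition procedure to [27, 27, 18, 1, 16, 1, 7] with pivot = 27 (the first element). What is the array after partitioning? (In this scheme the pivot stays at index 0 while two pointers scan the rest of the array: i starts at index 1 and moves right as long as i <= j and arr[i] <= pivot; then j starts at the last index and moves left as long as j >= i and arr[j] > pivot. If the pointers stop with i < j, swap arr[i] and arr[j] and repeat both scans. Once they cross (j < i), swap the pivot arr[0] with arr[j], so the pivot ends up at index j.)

Hoare-style two-pointer partition with pivot = 27:

Initial array: [27, 27, 18, 1, 16, 1, 7]

Pointers start at i = 1, j = 6.
i ends at 7, j ends at 6: the pointers have crossed (j < i), so scanning stops.

Swap pivot arr[0] with arr[6] to place pivot at position 6: [7, 27, 18, 1, 16, 1, 27]
Pivot position: 6

After partitioning with pivot 27, the array becomes [7, 27, 18, 1, 16, 1, 27]. The pivot is placed at index 6. All elements to the left of the pivot are <= 27, and all elements to the right are > 27.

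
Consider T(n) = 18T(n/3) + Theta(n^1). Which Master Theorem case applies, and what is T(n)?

Master Theorem for T(n) = 18T(n/3) + O(n^1):

a = 18, b = 3, c = 1
log_b(a) = log_3(18) = 2.6309

Case 1: c = 1 < log_3(18) = 2.6309
T(n) = O(n^(log_3 18))

For T(n) = 18T(n/3) + O(n^1): log_3(18) = 2.6309. This is Case 1 of the Master Theorem (c < log_b(a), work dominated by leaves), giving O(n^(log_3 18)).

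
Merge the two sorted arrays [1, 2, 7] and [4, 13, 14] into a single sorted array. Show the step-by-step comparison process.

Merging process:

Compare 1 vs 4: take 1 from left. Merged: [1]
Compare 2 vs 4: take 2 from left. Merged: [1, 2]
Compare 7 vs 4: take 4 from right. Merged: [1, 2, 4]
Compare 7 vs 13: take 7 from left. Merged: [1, 2, 4, 7]
Append remaining from right: [13, 14]. Merged: [1, 2, 4, 7, 13, 14]

Final merged array: [1, 2, 4, 7, 13, 14]
Total comparisons: 4

The merged array is [1, 2, 4, 7, 13, 14], requiring 4 comparisons. The merge step runs in O(n) time where n is the total number of elements.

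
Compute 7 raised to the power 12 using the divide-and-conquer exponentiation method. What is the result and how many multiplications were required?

Computing 7^12 by squaring (build up from 7^1; each line after the first costs one multiplication):

7^1 = 7
7^2 = (7^1)^2 = 7^2 = 49
7^3 = 7 * 7^2 = 7 * 49 = 343
7^6 = (7^3)^2 = 343^2 = 117649
7^12 = (7^6)^2 = 117649^2 = 13841287201

Result: 13841287201
Multiplications needed: 4 (4 lines after 7^1)

7^12 = 13841287201. Using exponentiation by squaring, this requires 4 multiplications. The key idea: if the exponent is even, square the half-power; if odd, multiply by the base once.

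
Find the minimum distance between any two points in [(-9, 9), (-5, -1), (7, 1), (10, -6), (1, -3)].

Computing all pairwise distances among 5 points:

d((-9, 9), (-5, -1)) = 10.7703
d((-9, 9), (7, 1)) = 17.8885
d((-9, 9), (10, -6)) = 24.2074
d((-9, 9), (1, -3)) = 15.6205
d((-5, -1), (7, 1)) = 12.1655
d((-5, -1), (10, -6)) = 15.8114
d((-5, -1), (1, -3)) = 6.3246 <-- minimum
d((7, 1), (10, -6)) = 7.6158
d((7, 1), (1, -3)) = 7.2111
d((10, -6), (1, -3)) = 9.4868

Closest pair: (-5, -1) and (1, -3) with distance 6.3246

The closest pair is (-5, -1) and (1, -3) with Euclidean distance 6.3246. For 5 points, brute-force pairwise comparison is shown above. For large n, the divide-and-conquer algorithm (sort by x, recurse on halves, check the dividing strip) achieves O(n log n).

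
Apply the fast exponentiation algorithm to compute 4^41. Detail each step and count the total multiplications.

Computing 4^41 by squaring (build up from 4^1; each line after the first costs one multiplication):

4^1 = 4
4^2 = (4^1)^2 = 4^2 = 16
4^4 = (4^2)^2 = 16^2 = 256
4^5 = 4 * 4^4 = 4 * 256 = 1024
4^10 = (4^5)^2 = 1024^2 = 1048576
4^20 = (4^10)^2 = 1048576^2 = 1099511627776
4^40 = (4^20)^2 = 1099511627776^2 = 1208925819614629174706176
4^41 = 4 * 4^40 = 4 * 1208925819614629174706176 = 4835703278458516698824704

Result: 4835703278458516698824704
Multiplications needed: 7 (7 lines after 4^1)

4^41 = 4835703278458516698824704. Using exponentiation by squaring, this requires 7 multiplications. The key idea: if the exponent is even, square the half-power; if odd, multiply by the base once.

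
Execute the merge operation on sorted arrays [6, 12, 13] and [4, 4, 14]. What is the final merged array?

Merging process:

Compare 6 vs 4: take 4 from right. Merged: [4]
Compare 6 vs 4: take 4 from right. Merged: [4, 4]
Compare 6 vs 14: take 6 from left. Merged: [4, 4, 6]
Compare 12 vs 14: take 12 from left. Merged: [4, 4, 6, 12]
Compare 13 vs 14: take 13 from left. Merged: [4, 4, 6, 12, 13]
Append remaining from right: [14]. Merged: [4, 4, 6, 12, 13, 14]

Final merged array: [4, 4, 6, 12, 13, 14]
Total comparisons: 5

The merged array is [4, 4, 6, 12, 13, 14], requiring 5 comparisons. The merge step runs in O(n) time where n is the total number of elements.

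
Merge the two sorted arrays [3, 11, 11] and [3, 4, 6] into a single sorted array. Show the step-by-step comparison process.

Merging process:

Compare 3 vs 3: take 3 from left. Merged: [3]
Compare 11 vs 3: take 3 from right. Merged: [3, 3]
Compare 11 vs 4: take 4 from right. Merged: [3, 3, 4]
Compare 11 vs 6: take 6 from right. Merged: [3, 3, 4, 6]
Append remaining from left: [11, 11]. Merged: [3, 3, 4, 6, 11, 11]

Final merged array: [3, 3, 4, 6, 11, 11]
Total comparisons: 4

The merged array is [3, 3, 4, 6, 11, 11], requiring 4 comparisons. The merge step runs in O(n) time where n is the total number of elements.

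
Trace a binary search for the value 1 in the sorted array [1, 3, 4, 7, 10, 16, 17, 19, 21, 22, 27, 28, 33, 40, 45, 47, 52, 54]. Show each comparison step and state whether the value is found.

Binary search for 1 in [1, 3, 4, 7, 10, 16, 17, 19, 21, 22, 27, 28, 33, 40, 45, 47, 52, 54]:

lo=0, hi=17, mid=8, arr[mid]=21 -> 21 > 1, search left half
lo=0, hi=7, mid=3, arr[mid]=7 -> 7 > 1, search left half
lo=0, hi=2, mid=1, arr[mid]=3 -> 3 > 1, search left half
lo=0, hi=0, mid=0, arr[mid]=1 -> Found target at index 0!

Binary search finds 1 at index 0 after 4 comparisons. The search repeatedly halves the search space by comparing with the middle element.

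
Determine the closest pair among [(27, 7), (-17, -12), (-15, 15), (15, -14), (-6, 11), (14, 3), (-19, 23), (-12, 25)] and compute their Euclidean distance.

Computing all pairwise distances among 8 points:

d((27, 7), (-17, -12)) = 47.927
d((27, 7), (-15, 15)) = 42.7551
d((27, 7), (15, -14)) = 24.1868
d((27, 7), (-6, 11)) = 33.2415
d((27, 7), (14, 3)) = 13.6015
d((27, 7), (-19, 23)) = 48.7032
d((27, 7), (-12, 25)) = 42.9535
d((-17, -12), (-15, 15)) = 27.074
d((-17, -12), (15, -14)) = 32.0624
d((-17, -12), (-6, 11)) = 25.4951
d((-17, -12), (14, 3)) = 34.4384
d((-17, -12), (-19, 23)) = 35.0571
d((-17, -12), (-12, 25)) = 37.3363
d((-15, 15), (15, -14)) = 41.7253
d((-15, 15), (-6, 11)) = 9.8489
d((-15, 15), (14, 3)) = 31.3847
d((-15, 15), (-19, 23)) = 8.9443
d((-15, 15), (-12, 25)) = 10.4403
d((15, -14), (-6, 11)) = 32.6497
d((15, -14), (14, 3)) = 17.0294
d((15, -14), (-19, 23)) = 50.2494
d((15, -14), (-12, 25)) = 47.4342
d((-6, 11), (14, 3)) = 21.5407
d((-6, 11), (-19, 23)) = 17.6918
d((-6, 11), (-12, 25)) = 15.2315
d((14, 3), (-19, 23)) = 38.5876
d((14, 3), (-12, 25)) = 34.0588
d((-19, 23), (-12, 25)) = 7.2801 <-- minimum

Closest pair: (-19, 23) and (-12, 25) with distance 7.2801

The closest pair is (-19, 23) and (-12, 25) with Euclidean distance 7.2801. For 8 points, brute-force pairwise comparison is shown above. For large n, the divide-and-conquer algorithm (sort by x, recurse on halves, check the dividing strip) achieves O(n log n).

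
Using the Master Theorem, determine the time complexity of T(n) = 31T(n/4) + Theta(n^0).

Master Theorem for T(n) = 31T(n/4) + O(n^0):

a = 31, b = 4, c = 0
log_b(a) = log_4(31) = 2.4771

Case 1: c = 0 < log_4(31) = 2.4771
T(n) = O(n^(log_4 31))

For T(n) = 31T(n/4) + O(n^0): log_4(31) = 2.4771. This is Case 1 of the Master Theorem (c < log_b(a), work dominated by leaves), giving O(n^(log_4 31)).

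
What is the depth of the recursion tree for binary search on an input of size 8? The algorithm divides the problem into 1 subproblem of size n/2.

For divide and conquer with division factor 2:

Problem sizes at each level:
Level 0: 8
Level 1: 4
Level 2: 2
Level 3: 1

The root is level 0 and the size-1 base case is level 3 (the tree spans levels 0 through 3, i.e. 4 levels counting the root), so the depth is the number of divisions: log_2(8) = 3

The recursion tree depth is log_2(8) = 3. At each level, the problem size is divided by 2, so it takes 3 divisions to reduce to a base case of size 1. The algorithm makes 1 recursive call at each level.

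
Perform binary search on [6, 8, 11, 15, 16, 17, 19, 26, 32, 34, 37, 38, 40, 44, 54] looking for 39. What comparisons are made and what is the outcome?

Binary search for 39 in [6, 8, 11, 15, 16, 17, 19, 26, 32, 34, 37, 38, 40, 44, 54]:

lo=0, hi=14, mid=7, arr[mid]=26 -> 26 < 39, search right half
lo=8, hi=14, mid=11, arr[mid]=38 -> 38 < 39, search right half
lo=12, hi=14, mid=13, arr[mid]=44 -> 44 > 39, search left half
lo=12, hi=12, mid=12, arr[mid]=40 -> 40 > 39, search left half
lo=12 > hi=11, target 39 not found

Binary search determines that 39 is not in the array after 4 comparisons. The search space was exhausted without finding the target.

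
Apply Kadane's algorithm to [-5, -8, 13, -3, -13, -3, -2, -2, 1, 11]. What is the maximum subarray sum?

Using Kadane's algorithm on [-5, -8, 13, -3, -13, -3, -2, -2, 1, 11]:

Scanning through the array:
Position 1 (value -8): max_ending_here = -8, max_so_far = -5
Position 2 (value 13): max_ending_here = 13, max_so_far = 13
Position 3 (value -3): max_ending_here = 10, max_so_far = 13
Position 4 (value -13): max_ending_here = -3, max_so_far = 13
Position 5 (value -3): max_ending_here = -3, max_so_far = 13
Position 6 (value -2): max_ending_here = -2, max_so_far = 13
Position 7 (value -2): max_ending_here = -2, max_so_far = 13
Position 8 (value 1): max_ending_here = 1, max_so_far = 13
Position 9 (value 11): max_ending_here = 12, max_so_far = 13

Maximum subarray: [13]
Maximum sum: 13

The maximum subarray is [13] with sum 13. This subarray runs from index 2 to index 2.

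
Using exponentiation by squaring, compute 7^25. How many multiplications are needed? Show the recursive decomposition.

Computing 7^25 by squaring (build up from 7^1; each line after the first costs one multiplication):

7^1 = 7
7^2 = (7^1)^2 = 7^2 = 49
7^3 = 7 * 7^2 = 7 * 49 = 343
7^6 = (7^3)^2 = 343^2 = 117649
7^12 = (7^6)^2 = 117649^2 = 13841287201
7^24 = (7^12)^2 = 13841287201^2 = 191581231380566414401
7^25 = 7 * 7^24 = 7 * 191581231380566414401 = 1341068619663964900807

Result: 1341068619663964900807
Multiplications needed: 6 (6 lines after 7^1)

7^25 = 1341068619663964900807. Using exponentiation by squaring, this requires 6 multiplications. The key idea: if the exponent is even, square the half-power; if odd, multiply by the base once.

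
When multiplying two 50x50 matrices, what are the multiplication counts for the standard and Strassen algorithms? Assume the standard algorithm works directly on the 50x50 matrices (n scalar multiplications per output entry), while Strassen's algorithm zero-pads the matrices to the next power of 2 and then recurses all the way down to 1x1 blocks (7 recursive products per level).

Matrix multiplication for 50x50 matrices:

Strassen's algorithm requires power-of-2 dimensions. Pad 50x50 to 64x64 (next power of 2).

Standard algorithm: 50^3 = 125000 multiplications
Strassen's algorithm: 7^(log2(64)) = 7^6 = 117649 multiplications
Savings: 125000 - 117649 = 7351 multiplications

Standard: 125000 multiplications (50^3). Strassen: 117649 multiplications (7^6, after padding to 64x64). Strassen reduces 8 recursive multiplications to 7 at each level.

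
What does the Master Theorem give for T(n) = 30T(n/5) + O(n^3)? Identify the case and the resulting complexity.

Master Theorem for T(n) = 30T(n/5) + O(n^3):

a = 30, b = 5, c = 3
log_b(a) = log_5(30) = 2.1133

Case 3: c = 3 > log_5(30) = 2.1133
T(n) = O(n^3) = O(n^3)

For T(n) = 30T(n/5) + O(n^3): log_5(30) = 2.1133. This is Case 3 of the Master Theorem (c > log_b(a), work dominated by root), giving O(n^3).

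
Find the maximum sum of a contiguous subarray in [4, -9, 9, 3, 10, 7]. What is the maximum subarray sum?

Using Kadane's algorithm on [4, -9, 9, 3, 10, 7]:

Scanning through the array:
Position 1 (value -9): max_ending_here = -5, max_so_far = 4
Position 2 (value 9): max_ending_here = 9, max_so_far = 9
Position 3 (value 3): max_ending_here = 12, max_so_far = 12
Position 4 (value 10): max_ending_here = 22, max_so_far = 22
Position 5 (value 7): max_ending_here = 29, max_so_far = 29

Maximum subarray: [9, 3, 10, 7]
Maximum sum: 29

The maximum subarray is [9, 3, 10, 7] with sum 29. This subarray runs from index 2 to index 5.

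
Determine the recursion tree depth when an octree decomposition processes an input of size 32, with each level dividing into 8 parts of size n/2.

For divide and conquer with division factor 2:

Problem sizes at each level:
Level 0: 32
Level 1: 16
Level 2: 8
Level 3: 4
Level 4: 2
Level 5: 1

The root is level 0 and the size-1 base case is level 5 (the tree spans levels 0 through 5, i.e. 6 levels counting the root), so the depth is the number of divisions: log_2(32) = 5

The recursion tree depth is log_2(32) = 5. At each level, the problem size is divided by 2, so it takes 5 divisions to reduce to a base case of size 1. The algorithm makes 8 recursive calls at each level.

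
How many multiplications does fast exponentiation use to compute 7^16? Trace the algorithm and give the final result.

Computing 7^16 by squaring (build up from 7^1; each line after the first costs one multiplication):

7^1 = 7
7^2 = (7^1)^2 = 7^2 = 49
7^4 = (7^2)^2 = 49^2 = 2401
7^8 = (7^4)^2 = 2401^2 = 5764801
7^16 = (7^8)^2 = 5764801^2 = 33232930569601

Result: 33232930569601
Multiplications needed: 4 (4 lines after 7^1)

7^16 = 33232930569601. Using exponentiation by squaring, this requires 4 multiplications. The key idea: if the exponent is even, square the half-power; if odd, multiply by the base once.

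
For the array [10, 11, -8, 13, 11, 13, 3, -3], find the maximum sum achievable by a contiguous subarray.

Using Kadane's algorithm on [10, 11, -8, 13, 11, 13, 3, -3]:

Scanning through the array:
Position 1 (value 11): max_ending_here = 21, max_so_far = 21
Position 2 (value -8): max_ending_here = 13, max_so_far = 21
Position 3 (value 13): max_ending_here = 26, max_so_far = 26
Position 4 (value 11): max_ending_here = 37, max_so_far = 37
Position 5 (value 13): max_ending_here = 50, max_so_far = 50
Position 6 (value 3): max_ending_here = 53, max_so_far = 53
Position 7 (value -3): max_ending_here = 50, max_so_far = 53

Maximum subarray: [10, 11, -8, 13, 11, 13, 3]
Maximum sum: 53

The maximum subarray is [10, 11, -8, 13, 11, 13, 3] with sum 53. This subarray runs from index 0 to index 6.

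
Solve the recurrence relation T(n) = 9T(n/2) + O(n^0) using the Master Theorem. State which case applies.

Master Theorem for T(n) = 9T(n/2) + O(n^0):

a = 9, b = 2, c = 0
log_b(a) = log_2(9) = 3.1699

Case 1: c = 0 < log_2(9) = 3.1699
T(n) = O(n^(log_2 9))

For T(n) = 9T(n/2) + O(n^0): log_2(9) = 3.1699. This is Case 1 of the Master Theorem (c < log_b(a), work dominated by leaves), giving O(n^(log_2 9)).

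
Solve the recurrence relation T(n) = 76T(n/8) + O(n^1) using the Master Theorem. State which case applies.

Master Theorem for T(n) = 76T(n/8) + O(n^1):

a = 76, b = 8, c = 1
log_b(a) = log_8(76) = 2.0826

Case 1: c = 1 < log_8(76) = 2.0826
T(n) = O(n^(log_8 76))

For T(n) = 76T(n/8) + O(n^1): log_8(76) = 2.0826. This is Case 1 of the Master Theorem (c < log_b(a), work dominated by leaves), giving O(n^(log_8 76)).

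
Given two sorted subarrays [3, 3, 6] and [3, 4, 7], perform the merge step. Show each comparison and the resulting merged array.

Merging process:

Compare 3 vs 3: take 3 from left. Merged: [3]
Compare 3 vs 3: take 3 from left. Merged: [3, 3]
Compare 6 vs 3: take 3 from right. Merged: [3, 3, 3]
Compare 6 vs 4: take 4 from right. Merged: [3, 3, 3, 4]
Compare 6 vs 7: take 6 from left. Merged: [3, 3, 3, 4, 6]
Append remaining from right: [7]. Merged: [3, 3, 3, 4, 6, 7]

Final merged array: [3, 3, 3, 4, 6, 7]
Total comparisons: 5

The merged array is [3, 3, 3, 4, 6, 7], requiring 5 comparisons. The merge step runs in O(n) time where n is the total number of elements.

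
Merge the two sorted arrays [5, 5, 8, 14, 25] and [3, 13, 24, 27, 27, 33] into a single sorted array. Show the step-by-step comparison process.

Merging process:

Compare 5 vs 3: take 3 from right. Merged: [3]
Compare 5 vs 13: take 5 from left. Merged: [3, 5]
Compare 5 vs 13: take 5 from left. Merged: [3, 5, 5]
Compare 8 vs 13: take 8 from left. Merged: [3, 5, 5, 8]
Compare 14 vs 13: take 13 from right. Merged: [3, 5, 5, 8, 13]
Compare 14 vs 24: take 14 from left. Merged: [3, 5, 5, 8, 13, 14]
Compare 25 vs 24: take 24 from right. Merged: [3, 5, 5, 8, 13, 14, 24]
Compare 25 vs 27: take 25 from left. Merged: [3, 5, 5, 8, 13, 14, 24, 25]
Append remaining from right: [27, 27, 33]. Merged: [3, 5, 5, 8, 13, 14, 24, 25, 27, 27, 33]

Final merged array: [3, 5, 5, 8, 13, 14, 24, 25, 27, 27, 33]
Total comparisons: 8

The merged array is [3, 5, 5, 8, 13, 14, 24, 25, 27, 27, 33], requiring 8 comparisons. The merge step runs in O(n) time where n is the total number of elements.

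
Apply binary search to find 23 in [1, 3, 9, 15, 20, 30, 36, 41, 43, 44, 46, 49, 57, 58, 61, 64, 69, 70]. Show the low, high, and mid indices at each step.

Binary search for 23 in [1, 3, 9, 15, 20, 30, 36, 41, 43, 44, 46, 49, 57, 58, 61, 64, 69, 70]:

lo=0, hi=17, mid=8, arr[mid]=43 -> 43 > 23, search left half
lo=0, hi=7, mid=3, arr[mid]=15 -> 15 < 23, search right half
lo=4, hi=7, mid=5, arr[mid]=30 -> 30 > 23, search left half
lo=4, hi=4, mid=4, arr[mid]=20 -> 20 < 23, search right half
lo=5 > hi=4, target 23 not found

Binary search determines that 23 is not in the array after 4 comparisons. The search space was exhausted without finding the target.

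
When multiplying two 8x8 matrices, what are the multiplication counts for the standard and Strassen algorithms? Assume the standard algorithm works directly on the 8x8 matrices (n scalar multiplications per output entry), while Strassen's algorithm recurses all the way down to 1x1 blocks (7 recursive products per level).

Matrix multiplication for 8x8 matrices:

Standard algorithm: 8^3 = 512 multiplications
Strassen's algorithm: 7^(log2(8)) = 7^3 = 343 multiplications
Savings: 512 - 343 = 169 multiplications

Standard: 512 multiplications (8^3). Strassen: 343 multiplications (7^3). Strassen reduces 8 recursive multiplications to 7 at each level.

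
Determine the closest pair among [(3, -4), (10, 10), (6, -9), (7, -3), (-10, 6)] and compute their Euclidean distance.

Computing all pairwise distances among 5 points:

d((3, -4), (10, 10)) = 15.6525
d((3, -4), (6, -9)) = 5.831
d((3, -4), (7, -3)) = 4.1231 <-- minimum
d((3, -4), (-10, 6)) = 16.4012
d((10, 10), (6, -9)) = 19.4165
d((10, 10), (7, -3)) = 13.3417
d((10, 10), (-10, 6)) = 20.3961
d((6, -9), (7, -3)) = 6.0828
d((6, -9), (-10, 6)) = 21.9317
d((7, -3), (-10, 6)) = 19.2354

Closest pair: (3, -4) and (7, -3) with distance 4.1231

The closest pair is (3, -4) and (7, -3) with Euclidean distance 4.1231. For 5 points, brute-force pairwise comparison is shown above. For large n, the divide-and-conquer algorithm (sort by x, recurse on halves, check the dividing strip) achieves O(n log n).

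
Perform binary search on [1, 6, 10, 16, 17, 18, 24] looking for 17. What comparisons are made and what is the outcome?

Binary search for 17 in [1, 6, 10, 16, 17, 18, 24]:

lo=0, hi=6, mid=3, arr[mid]=16 -> 16 < 17, search right half
lo=4, hi=6, mid=5, arr[mid]=18 -> 18 > 17, search left half
lo=4, hi=4, mid=4, arr[mid]=17 -> Found target at index 4!

Binary search finds 17 at index 4 after 3 comparisons. The search repeatedly halves the search space by comparing with the middle element.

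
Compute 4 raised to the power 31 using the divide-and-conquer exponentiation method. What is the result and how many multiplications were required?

Computing 4^31 by squaring (build up from 4^1; each line after the first costs one multiplication):

4^1 = 4
4^2 = (4^1)^2 = 4^2 = 16
4^3 = 4 * 4^2 = 4 * 16 = 64
4^6 = (4^3)^2 = 64^2 = 4096
4^7 = 4 * 4^6 = 4 * 4096 = 16384
4^14 = (4^7)^2 = 16384^2 = 268435456
4^15 = 4 * 4^14 = 4 * 268435456 = 1073741824
4^30 = (4^15)^2 = 1073741824^2 = 1152921504606846976
4^31 = 4 * 4^30 = 4 * 1152921504606846976 = 4611686018427387904

Result: 4611686018427387904
Multiplications needed: 8 (8 lines after 4^1)

4^31 = 4611686018427387904. Using exponentiation by squaring, this requires 8 multiplications. The key idea: if the exponent is even, square the half-power; if odd, multiply by the base once.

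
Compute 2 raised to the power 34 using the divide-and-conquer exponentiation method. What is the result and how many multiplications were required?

Computing 2^34 by squaring (build up from 2^1; each line after the first costs one multiplication):

2^1 = 2
2^2 = (2^1)^2 = 2^2 = 4
2^4 = (2^2)^2 = 4^2 = 16
2^8 = (2^4)^2 = 16^2 = 256
2^16 = (2^8)^2 = 256^2 = 65536
2^17 = 2 * 2^16 = 2 * 65536 = 131072
2^34 = (2^17)^2 = 131072^2 = 17179869184

Result: 17179869184
Multiplications needed: 6 (6 lines after 2^1)

2^34 = 17179869184. Using exponentiation by squaring, this requires 6 multiplications. The key idea: if the exponent is even, square the half-power; if odd, multiply by the base once.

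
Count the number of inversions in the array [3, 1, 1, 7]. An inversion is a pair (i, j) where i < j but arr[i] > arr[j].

Finding inversions in [3, 1, 1, 7]:

(0, 1): arr[0]=3 > arr[1]=1
(0, 2): arr[0]=3 > arr[2]=1

Total inversions: 2

The array has 2 inversion(s): (0,1), (0,2). Each pair (i,j) satisfies i < j and arr[i] > arr[j].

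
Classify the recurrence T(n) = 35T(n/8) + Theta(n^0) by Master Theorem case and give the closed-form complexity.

Master Theorem for T(n) = 35T(n/8) + O(n^0):

a = 35, b = 8, c = 0
log_b(a) = log_8(35) = 1.7098

Case 1: c = 0 < log_8(35) = 1.7098
T(n) = O(n^(log_8 35))

For T(n) = 35T(n/8) + O(n^0): log_8(35) = 1.7098. This is Case 1 of the Master Theorem (c < log_b(a), work dominated by leaves), giving O(n^(log_8 35)).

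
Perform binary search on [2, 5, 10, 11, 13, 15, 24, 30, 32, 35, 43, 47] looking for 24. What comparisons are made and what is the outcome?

Binary search for 24 in [2, 5, 10, 11, 13, 15, 24, 30, 32, 35, 43, 47]:

lo=0, hi=11, mid=5, arr[mid]=15 -> 15 < 24, search right half
lo=6, hi=11, mid=8, arr[mid]=32 -> 32 > 24, search left half
lo=6, hi=7, mid=6, arr[mid]=24 -> Found target at index 6!

Binary search finds 24 at index 6 after 3 comparisons. The search repeatedly halves the search space by comparing with the middle element.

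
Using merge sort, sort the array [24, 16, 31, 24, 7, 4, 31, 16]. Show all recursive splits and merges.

Merge sort trace:

Split: [24, 16, 31, 24, 7, 4, 31, 16] -> [24, 16, 31, 24] and [7, 4, 31, 16]
  Split: [24, 16, 31, 24] -> [24, 16] and [31, 24]
    Split: [24, 16] -> [24] and [16]
    Merge: [24] + [16] -> [16, 24]
    Split: [31, 24] -> [31] and [24]
    Merge: [31] + [24] -> [24, 31]
  Merge: [16, 24] + [24, 31] -> [16, 24, 24, 31]
  Split: [7, 4, 31, 16] -> [7, 4] and [31, 16]
    Split: [7, 4] -> [7] and [4]
    Merge: [7] + [4] -> [4, 7]
    Split: [31, 16] -> [31] and [16]
    Merge: [31] + [16] -> [16, 31]
  Merge: [4, 7] + [16, 31] -> [4, 7, 16, 31]
Merge: [16, 24, 24, 31] + [4, 7, 16, 31] -> [4, 7, 16, 16, 24, 24, 31, 31]

Final sorted array: [4, 7, 16, 16, 24, 24, 31, 31]

The merge sort proceeds by recursively splitting the array and merging sorted halves.
After all merges, the sorted array is [4, 7, 16, 16, 24, 24, 31, 31].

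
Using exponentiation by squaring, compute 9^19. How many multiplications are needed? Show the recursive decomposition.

Computing 9^19 by squaring (build up from 9^1; each line after the first costs one multiplication):

9^1 = 9
9^2 = (9^1)^2 = 9^2 = 81
9^4 = (9^2)^2 = 81^2 = 6561
9^8 = (9^4)^2 = 6561^2 = 43046721
9^9 = 9 * 9^8 = 9 * 43046721 = 387420489
9^18 = (9^9)^2 = 387420489^2 = 150094635296999121
9^19 = 9 * 9^18 = 9 * 150094635296999121 = 1350851717672992089

Result: 1350851717672992089
Multiplications needed: 6 (6 lines after 9^1)

9^19 = 1350851717672992089. Using exponentiation by squaring, this requires 6 multiplications. The key idea: if the exponent is even, square the half-power; if odd, multiply by the base once.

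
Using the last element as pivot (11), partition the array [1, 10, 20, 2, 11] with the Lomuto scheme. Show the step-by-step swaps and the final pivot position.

Lomuto partition with pivot = 11:

Initial array: [1, 10, 20, 2, 11]

arr[0]=1 <= 11: swap with position 0, array becomes [1, 10, 20, 2, 11]
arr[1]=10 <= 11: swap with position 1, array becomes [1, 10, 20, 2, 11]
arr[2]=20 > 11: no swap
arr[3]=2 <= 11: swap with position 2, array becomes [1, 10, 2, 20, 11]

Place pivot at position 3: [1, 10, 2, 11, 20]
Pivot position: 3

After partitioning with pivot 11, the array becomes [1, 10, 2, 11, 20]. The pivot is placed at index 3. All elements to the left of the pivot are <= 11, and all elements to the right are > 11.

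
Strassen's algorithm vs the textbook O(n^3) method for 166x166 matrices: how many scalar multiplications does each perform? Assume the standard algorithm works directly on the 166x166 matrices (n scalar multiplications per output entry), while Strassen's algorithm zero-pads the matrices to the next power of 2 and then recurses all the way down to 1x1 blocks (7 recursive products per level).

Matrix multiplication for 166x166 matrices:

Strassen's algorithm requires power-of-2 dimensions. Pad 166x166 to 256x256 (next power of 2).

Standard algorithm: 166^3 = 4574296 multiplications
Strassen's algorithm: 7^(log2(256)) = 7^8 = 5764801 multiplications
Difference: 4574296 - 5764801 = -1190505 (Strassen uses MORE here due to padding overhead — for small or just-over-power-of-2 n, padding can outweigh the per-level savings)

Standard: 4574296 multiplications (166^3). Strassen: 5764801 multiplications (7^8, after padding to 256x256). Strassen reduces 8 recursive multiplications to 7 at each level.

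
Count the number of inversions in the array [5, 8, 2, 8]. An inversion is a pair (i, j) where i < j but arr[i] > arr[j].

Finding inversions in [5, 8, 2, 8]:

(0, 2): arr[0]=5 > arr[2]=2
(1, 2): arr[1]=8 > arr[2]=2

Total inversions: 2

The array has 2 inversion(s): (0,2), (1,2). Each pair (i,j) satisfies i < j and arr[i] > arr[j].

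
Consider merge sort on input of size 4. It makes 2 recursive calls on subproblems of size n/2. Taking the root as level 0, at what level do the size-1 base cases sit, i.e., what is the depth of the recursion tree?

For divide and conquer with division factor 2:

Problem sizes at each level:
Level 0: 4
Level 1: 2
Level 2: 1

The root is level 0 and the size-1 base case is level 2 (the tree spans levels 0 through 2, i.e. 3 levels counting the root), so the depth is the number of divisions: log_2(4) = 2

The recursion tree depth is log_2(4) = 2. At each level, the problem size is divided by 2, so it takes 2 divisions to reduce to a base case of size 1. The algorithm makes 2 recursive calls at each level.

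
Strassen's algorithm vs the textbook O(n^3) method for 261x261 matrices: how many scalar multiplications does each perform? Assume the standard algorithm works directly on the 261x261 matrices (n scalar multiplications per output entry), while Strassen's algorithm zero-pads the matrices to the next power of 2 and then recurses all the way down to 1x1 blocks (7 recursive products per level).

Matrix multiplication for 261x261 matrices:

Strassen's algorithm requires power-of-2 dimensions. Pad 261x261 to 512x512 (next power of 2).

Standard algorithm: 261^3 = 17779581 multiplications
Strassen's algorithm: 7^(log2(512)) = 7^9 = 40353607 multiplications
Difference: 17779581 - 40353607 = -22574026 (Strassen uses MORE here due to padding overhead — for small or just-over-power-of-2 n, padding can outweigh the per-level savings)

Standard: 17779581 multiplications (261^3). Strassen: 40353607 multiplications (7^9, after padding to 512x512). Strassen reduces 8 recursive multiplications to 7 at each level.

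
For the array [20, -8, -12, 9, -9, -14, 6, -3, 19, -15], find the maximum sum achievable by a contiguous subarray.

Using Kadane's algorithm on [20, -8, -12, 9, -9, -14, 6, -3, 19, -15]:

Scanning through the array:
Position 1 (value -8): max_ending_here = 12, max_so_far = 20
Position 2 (value -12): max_ending_here = 0, max_so_far = 20
Position 3 (value 9): max_ending_here = 9, max_so_far = 20
Position 4 (value -9): max_ending_here = 0, max_so_far = 20
Position 5 (value -14): max_ending_here = -14, max_so_far = 20
Position 6 (value 6): max_ending_here = 6, max_so_far = 20
Position 7 (value -3): max_ending_here = 3, max_so_far = 20
Position 8 (value 19): max_ending_here = 22, max_so_far = 22
Position 9 (value -15): max_ending_here = 7, max_so_far = 22

Maximum subarray: [6, -3, 19]
Maximum sum: 22

The maximum subarray is [6, -3, 19] with sum 22. This subarray runs from index 6 to index 8.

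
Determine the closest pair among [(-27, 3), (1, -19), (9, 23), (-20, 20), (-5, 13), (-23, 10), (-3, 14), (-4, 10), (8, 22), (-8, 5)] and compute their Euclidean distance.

Computing all pairwise distances among 10 points:

d((-27, 3), (1, -19)) = 35.609
d((-27, 3), (9, 23)) = 41.1825
d((-27, 3), (-20, 20)) = 18.3848
d((-27, 3), (-5, 13)) = 24.1661
d((-27, 3), (-23, 10)) = 8.0623
d((-27, 3), (-3, 14)) = 26.4008
d((-27, 3), (-4, 10)) = 24.0416
d((-27, 3), (8, 22)) = 39.8246
d((-27, 3), (-8, 5)) = 19.105
d((1, -19), (9, 23)) = 42.7551
d((1, -19), (-20, 20)) = 44.2945
d((1, -19), (-5, 13)) = 32.5576
d((1, -19), (-23, 10)) = 37.6431
d((1, -19), (-3, 14)) = 33.2415
d((1, -19), (-4, 10)) = 29.4279
d((1, -19), (8, 22)) = 41.5933
d((1, -19), (-8, 5)) = 25.632
d((9, 23), (-20, 20)) = 29.1548
d((9, 23), (-5, 13)) = 17.2047
d((9, 23), (-23, 10)) = 34.5398
d((9, 23), (-3, 14)) = 15.0
d((9, 23), (-4, 10)) = 18.3848
d((9, 23), (8, 22)) = 1.4142 <-- minimum
d((9, 23), (-8, 5)) = 24.7588
d((-20, 20), (-5, 13)) = 16.5529
d((-20, 20), (-23, 10)) = 10.4403
d((-20, 20), (-3, 14)) = 18.0278
d((-20, 20), (-4, 10)) = 18.868
d((-20, 20), (8, 22)) = 28.0713
d((-20, 20), (-8, 5)) = 19.2094
d((-5, 13), (-23, 10)) = 18.2483
d((-5, 13), (-3, 14)) = 2.2361
d((-5, 13), (-4, 10)) = 3.1623
d((-5, 13), (8, 22)) = 15.8114
d((-5, 13), (-8, 5)) = 8.544
d((-23, 10), (-3, 14)) = 20.3961
d((-23, 10), (-4, 10)) = 19.0
d((-23, 10), (8, 22)) = 33.2415
d((-23, 10), (-8, 5)) = 15.8114
d((-3, 14), (-4, 10)) = 4.1231
d((-3, 14), (8, 22)) = 13.6015
d((-3, 14), (-8, 5)) = 10.2956
d((-4, 10), (8, 22)) = 16.9706
d((-4, 10), (-8, 5)) = 6.4031
d((8, 22), (-8, 5)) = 23.3452

Closest pair: (9, 23) and (8, 22) with distance 1.4142

The closest pair is (9, 23) and (8, 22) with Euclidean distance 1.4142. For 10 points, brute-force pairwise comparison is shown above. For large n, the divide-and-conquer algorithm (sort by x, recurse on halves, check the dividing strip) achieves O(n log n).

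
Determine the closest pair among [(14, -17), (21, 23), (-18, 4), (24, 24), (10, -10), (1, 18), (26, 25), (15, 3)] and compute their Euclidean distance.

Computing all pairwise distances among 8 points:

d((14, -17), (21, 23)) = 40.6079
d((14, -17), (-18, 4)) = 38.2753
d((14, -17), (24, 24)) = 42.2019
d((14, -17), (10, -10)) = 8.0623
d((14, -17), (1, 18)) = 37.3363
d((14, -17), (26, 25)) = 43.6807
d((14, -17), (15, 3)) = 20.025
d((21, 23), (-18, 4)) = 43.382
d((21, 23), (24, 24)) = 3.1623
d((21, 23), (10, -10)) = 34.7851
d((21, 23), (1, 18)) = 20.6155
d((21, 23), (26, 25)) = 5.3852
d((21, 23), (15, 3)) = 20.8806
d((-18, 4), (24, 24)) = 46.5188
d((-18, 4), (10, -10)) = 31.305
d((-18, 4), (1, 18)) = 23.6008
d((-18, 4), (26, 25)) = 48.7545
d((-18, 4), (15, 3)) = 33.0151
d((24, 24), (10, -10)) = 36.7696
d((24, 24), (1, 18)) = 23.7697
d((24, 24), (26, 25)) = 2.2361 <-- minimum
d((24, 24), (15, 3)) = 22.8473
d((10, -10), (1, 18)) = 29.4109
d((10, -10), (26, 25)) = 38.4838
d((10, -10), (15, 3)) = 13.9284
d((1, 18), (26, 25)) = 25.9615
d((1, 18), (15, 3)) = 20.5183
d((26, 25), (15, 3)) = 24.5967

Closest pair: (24, 24) and (26, 25) with distance 2.2361

The closest pair is (24, 24) and (26, 25) with Euclidean distance 2.2361. For 8 points, brute-force pairwise comparison is shown above. For large n, the divide-and-conquer algorithm (sort by x, recurse on halves, check the dividing strip) achieves O(n log n).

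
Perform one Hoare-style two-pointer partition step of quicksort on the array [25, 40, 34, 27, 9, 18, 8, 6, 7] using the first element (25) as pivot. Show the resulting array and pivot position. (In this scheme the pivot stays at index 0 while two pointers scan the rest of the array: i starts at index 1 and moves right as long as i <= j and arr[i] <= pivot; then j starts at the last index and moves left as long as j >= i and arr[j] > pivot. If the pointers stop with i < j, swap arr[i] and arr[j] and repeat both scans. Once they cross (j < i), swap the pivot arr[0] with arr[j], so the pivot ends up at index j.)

Hoare-style two-pointer partition with pivot = 25:

Initial array: [25, 40, 34, 27, 9, 18, 8, 6, 7]

Pointers start at i = 1, j = 8.
i stops at index 1 (arr[1]=40 > 25), j stops at index 8 (arr[8]=7 <= 25): swap arr[1] and arr[8], array becomes [25, 7, 34, 27, 9, 18, 8, 6, 40]
i stops at index 2 (arr[2]=34 > 25), j stops at index 7 (arr[7]=6 <= 25): swap arr[2] and arr[7], array becomes [25, 7, 6, 27, 9, 18, 8, 34, 40]
i stops at index 3 (arr[3]=27 > 25), j stops at index 6 (arr[6]=8 <= 25): swap arr[3] and arr[6], array becomes [25, 7, 6, 8, 9, 18, 27, 34, 40]
i ends at 6, j ends at 5: the pointers have crossed (j < i), so scanning stops.

Swap pivot arr[0] with arr[5] to place pivot at position 5: [18, 7, 6, 8, 9, 25, 27, 34, 40]
Pivot position: 5

After partitioning with pivot 25, the array becomes [18, 7, 6, 8, 9, 25, 27, 34, 40]. The pivot is placed at index 5. All elements to the left of the pivot are <= 25, and all elements to the right are > 25.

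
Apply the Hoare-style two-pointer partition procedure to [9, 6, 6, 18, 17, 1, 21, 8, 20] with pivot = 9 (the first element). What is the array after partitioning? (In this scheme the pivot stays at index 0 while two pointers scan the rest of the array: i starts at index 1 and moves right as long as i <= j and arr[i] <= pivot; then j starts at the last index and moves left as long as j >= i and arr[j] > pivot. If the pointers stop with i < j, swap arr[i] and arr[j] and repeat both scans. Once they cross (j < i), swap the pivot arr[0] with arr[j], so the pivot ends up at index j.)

Hoare-style two-pointer partition with pivot = 9:

Initial array: [9, 6, 6, 18, 17, 1, 21, 8, 20]

Pointers start at i = 1, j = 8.
i stops at index 3 (arr[3]=18 > 9), j stops at index 7 (arr[7]=8 <= 9): swap arr[3] and arr[7], array becomes [9, 6, 6, 8, 17, 1, 21, 18, 20]
i stops at index 4 (arr[4]=17 > 9), j stops at index 5 (arr[5]=1 <= 9): swap arr[4] and arr[5], array becomes [9, 6, 6, 8, 1, 17, 21, 18, 20]
i ends at 5, j ends at 4: the pointers have crossed (j < i), so scanning stops.

Swap pivot arr[0] with arr[4] to place pivot at position 4: [1, 6, 6, 8, 9, 17, 21, 18, 20]
Pivot position: 4

After partitioning with pivot 9, the array becomes [1, 6, 6, 8, 9, 17, 21, 18, 20]. The pivot is placed at index 4. All elements to the left of the pivot are <= 9, and all elements to the right are > 9.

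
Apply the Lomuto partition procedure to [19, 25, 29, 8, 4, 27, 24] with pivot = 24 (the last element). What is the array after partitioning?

Lomuto partition with pivot = 24:

Initial array: [19, 25, 29, 8, 4, 27, 24]

arr[0]=19 <= 24: swap with position 0, array becomes [19, 25, 29, 8, 4, 27, 24]
arr[1]=25 > 24: no swap
arr[2]=29 > 24: no swap
arr[3]=8 <= 24: swap with position 1, array becomes [19, 8, 29, 25, 4, 27, 24]
arr[4]=4 <= 24: swap with position 2, array becomes [19, 8, 4, 25, 29, 27, 24]
arr[5]=27 > 24: no swap

Place pivot at position 3: [19, 8, 4, 24, 29, 27, 25]
Pivot position: 3

After partitioning with pivot 24, the array becomes [19, 8, 4, 24, 29, 27, 25]. The pivot is placed at index 3. All elements to the left of the pivot are <= 24, and all elements to the right are > 24.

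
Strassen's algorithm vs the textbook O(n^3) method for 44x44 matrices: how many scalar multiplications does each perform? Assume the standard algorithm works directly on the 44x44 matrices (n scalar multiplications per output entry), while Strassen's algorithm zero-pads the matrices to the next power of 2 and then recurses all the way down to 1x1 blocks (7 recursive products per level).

Matrix multiplication for 44x44 matrices:

Strassen's algorithm requires power-of-2 dimensions. Pad 44x44 to 64x64 (next power of 2).

Standard algorithm: 44^3 = 85184 multiplications
Strassen's algorithm: 7^(log2(64)) = 7^6 = 117649 multiplications
Difference: 85184 - 117649 = -32465 (Strassen uses MORE here due to padding overhead — for small or just-over-power-of-2 n, padding can outweigh the per-level savings)

Standard: 85184 multiplications (44^3). Strassen: 117649 multiplications (7^6, after padding to 64x64). Strassen reduces 8 recursive multiplications to 7 at each level.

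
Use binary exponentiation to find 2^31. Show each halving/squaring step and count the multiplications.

Computing 2^31 by squaring (build up from 2^1; each line after the first costs one multiplication):

2^1 = 2
2^2 = (2^1)^2 = 2^2 = 4
2^3 = 2 * 2^2 = 2 * 4 = 8
2^6 = (2^3)^2 = 8^2 = 64
2^7 = 2 * 2^6 = 2 * 64 = 128
2^14 = (2^7)^2 = 128^2 = 16384
2^15 = 2 * 2^14 = 2 * 16384 = 32768
2^30 = (2^15)^2 = 32768^2 = 1073741824
2^31 = 2 * 2^30 = 2 * 1073741824 = 2147483648

Result: 2147483648
Multiplications needed: 8 (8 lines after 2^1)

2^31 = 2147483648. Using exponentiation by squaring, this requires 8 multiplications. The key idea: if the exponent is even, square the half-power; if odd, multiply by the base once.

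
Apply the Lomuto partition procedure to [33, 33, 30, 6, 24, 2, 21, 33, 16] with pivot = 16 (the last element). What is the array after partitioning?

Lomuto partition with pivot = 16:

Initial array: [33, 33, 30, 6, 24, 2, 21, 33, 16]

arr[0]=33 > 16: no swap
arr[1]=33 > 16: no swap
arr[2]=30 > 16: no swap
arr[3]=6 <= 16: swap with position 0, array becomes [6, 33, 30, 33, 24, 2, 21, 33, 16]
arr[4]=24 > 16: no swap
arr[5]=2 <= 16: swap with position 1, array becomes [6, 2, 30, 33, 24, 33, 21, 33, 16]
arr[6]=21 > 16: no swap
arr[7]=33 > 16: no swap

Place pivot at position 2: [6, 2, 16, 33, 24, 33, 21, 33, 30]
Pivot position: 2

After partitioning with pivot 16, the array becomes [6, 2, 16, 33, 24, 33, 21, 33, 30]. The pivot is placed at index 2. All elements to the left of the pivot are <= 16, and all elements to the right are > 16.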